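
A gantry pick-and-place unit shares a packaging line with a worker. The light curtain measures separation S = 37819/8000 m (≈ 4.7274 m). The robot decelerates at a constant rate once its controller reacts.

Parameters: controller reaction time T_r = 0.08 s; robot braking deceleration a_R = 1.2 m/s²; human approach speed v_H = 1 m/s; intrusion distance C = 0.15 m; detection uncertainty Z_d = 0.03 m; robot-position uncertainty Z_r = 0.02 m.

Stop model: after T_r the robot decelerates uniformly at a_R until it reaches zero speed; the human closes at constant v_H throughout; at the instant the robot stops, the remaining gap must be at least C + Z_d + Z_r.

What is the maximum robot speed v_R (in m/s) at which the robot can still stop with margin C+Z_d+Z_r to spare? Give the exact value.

v_R_max = 47/20 m/s = 2.3500 m/s

quadratic (5/12)·v² + (137/150)·v + (-35579/8000) = 0
  disc = (137/150)² − 4·(5/12)·(-35579/8000) = 2968729/360000 ; √disc = 1723/600
  v_R = (−(137/150) + 1723/600) / (2·(5/12)) = 47/20 m/s
check:
T_s = v_R/a_R = (47/20)/(6/5) = 1.9583 s
reaction-phase robot travel = 2.3500·0.0800 = 0.1880 m
braking distance = 2.3500²/(2·1.2000) = 2.3010 m
person approaches 1.0000·(0.0800+1.9583) = 2.0383 m
C+Z_d+Z_r = 0.1500+0.0300+0.0200 = 0.2000 m
sum ≈ 0.1880+2.3010+2.0383+0.2000 ≈ 4.7274 m = S ✓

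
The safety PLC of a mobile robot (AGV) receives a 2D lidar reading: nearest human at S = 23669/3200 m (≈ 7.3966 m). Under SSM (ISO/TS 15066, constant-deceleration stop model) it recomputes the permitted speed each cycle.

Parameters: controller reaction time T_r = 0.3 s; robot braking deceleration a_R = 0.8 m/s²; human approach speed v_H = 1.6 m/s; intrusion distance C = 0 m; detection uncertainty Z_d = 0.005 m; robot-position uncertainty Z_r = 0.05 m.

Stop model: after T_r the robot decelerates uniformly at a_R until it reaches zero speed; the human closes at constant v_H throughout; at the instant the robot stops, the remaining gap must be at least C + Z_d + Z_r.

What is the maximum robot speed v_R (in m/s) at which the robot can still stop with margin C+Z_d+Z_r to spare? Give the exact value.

collect terms ⇒ (5/8)·v_R² + (23/10)·v_R + (-21957/3200) = 0
  disc = (23/10)² − 4·(5/8)·(-21957/3200) = 143641/6400 ; √disc = 379/80
  v_R = (−(23/10) + 379/80) / (2·(5/8)) = 39/20 m/s
check:
T_s = v_R/a_R = (39/20)/(4/5) = 2.4375 s
reaction-phase robot travel = 1.9500·0.3000 = 0.5850 m
robot covers 1.9500·2.4375 − ½·0.8000·2.4375² = 2.3766 m while stopping
human over T_r+T_s: 1.6000·(0.3000+2.4375) = 4.3800 m
C+Z_d+Z_r = 0.0000+0.0050+0.0500 = 0.0550 m
sum ≈ 0.5850+2.3766+4.3800+0.0550 ≈ 7.3966 m = S ✓

v_R_max = 39/20 m/s = 1.9500 m/s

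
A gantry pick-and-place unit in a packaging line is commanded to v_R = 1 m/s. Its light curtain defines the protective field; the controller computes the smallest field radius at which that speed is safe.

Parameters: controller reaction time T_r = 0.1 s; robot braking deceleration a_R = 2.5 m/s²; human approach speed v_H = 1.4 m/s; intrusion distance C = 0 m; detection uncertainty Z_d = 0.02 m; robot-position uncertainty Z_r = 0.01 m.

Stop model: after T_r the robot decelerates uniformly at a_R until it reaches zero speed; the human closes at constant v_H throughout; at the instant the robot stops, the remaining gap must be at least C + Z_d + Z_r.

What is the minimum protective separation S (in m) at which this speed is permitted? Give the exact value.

braking lasts T_s = 1/(5/2) = 0.4000 s
robot in T_r: 1.0000·0.1000 = 0.1000 m
braking distance = 1.0000²/(2·2.5000) = 0.2000 m
human over T_r+T_s: 1.4000·(0.1000+0.4000) = 0.7000 m
margins: 0.0000+0.0200+0.0100 = 0.0300 m
S_min ≈ 0.1000+0.2000+0.7000+0.0300  ⇒  S_min = 103/100 m

S_min = 103/100 m = 1.0300 m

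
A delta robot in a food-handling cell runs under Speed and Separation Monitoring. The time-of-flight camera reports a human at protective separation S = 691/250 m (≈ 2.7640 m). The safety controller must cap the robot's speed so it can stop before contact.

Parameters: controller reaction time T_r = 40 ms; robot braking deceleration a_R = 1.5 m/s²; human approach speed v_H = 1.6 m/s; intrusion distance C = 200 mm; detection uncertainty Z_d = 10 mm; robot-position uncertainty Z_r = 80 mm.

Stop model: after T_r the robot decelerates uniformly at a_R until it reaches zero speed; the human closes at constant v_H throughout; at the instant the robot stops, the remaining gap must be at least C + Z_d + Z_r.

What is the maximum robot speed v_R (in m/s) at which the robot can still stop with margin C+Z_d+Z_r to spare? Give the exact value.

v_R_max = 3/2 m/s = 1.5000 m/s

quadratic (1/3)·v² + (83/75)·v + (-241/100) = 0
  disc = (83/75)² − 4·(1/3)·(-241/100) = 24964/5625 ; √disc = 158/75
  v_R = (−(83/75) + 158/75) / (2·(1/3)) = 3/2 m/s
check:
T_s = v_R/a_R = (3/2)/(3/2) = 1.0000 s
reaction-phase robot travel = 1.5000·0.0400 = 0.0600 m
robot under decel: 1.5000²/(2·1.5000) = 0.7500 m
person approaches 1.6000·(0.0400+1.0000) = 1.6640 m
C+Z_d+Z_r = 0.2000+0.0100+0.0800 = 0.2900 m
sum ≈ 0.0600+0.7500+1.6640+0.2900 ≈ 2.7640 m = S ✓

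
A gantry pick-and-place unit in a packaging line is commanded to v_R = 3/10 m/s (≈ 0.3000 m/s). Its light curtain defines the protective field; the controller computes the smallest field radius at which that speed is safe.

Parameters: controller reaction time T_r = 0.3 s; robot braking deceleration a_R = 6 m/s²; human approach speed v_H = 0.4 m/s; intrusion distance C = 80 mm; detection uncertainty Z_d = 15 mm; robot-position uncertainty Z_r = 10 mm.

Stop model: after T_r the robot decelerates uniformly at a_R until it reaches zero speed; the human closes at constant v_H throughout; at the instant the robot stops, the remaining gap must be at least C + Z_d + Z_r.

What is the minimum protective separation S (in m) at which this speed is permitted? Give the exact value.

T_s = v_R/a_R = (3/10)/6 = 0.0500 s
reaction-phase robot travel = 0.3000·0.3000 = 0.0900 m
braking distance = 0.3000²/(2·6.0000) = 0.0075 m
human over T_r+T_s: 0.4000·(0.3000+0.0500) = 0.1400 m
C+Z_d+Z_r = 0.0800+0.0150+0.0100 = 0.1050 m
S_min ≈ 0.0900+0.0075+0.1400+0.1050  ⇒  S_min = 137/400 m

S_min = 137/400 m = 0.3425 m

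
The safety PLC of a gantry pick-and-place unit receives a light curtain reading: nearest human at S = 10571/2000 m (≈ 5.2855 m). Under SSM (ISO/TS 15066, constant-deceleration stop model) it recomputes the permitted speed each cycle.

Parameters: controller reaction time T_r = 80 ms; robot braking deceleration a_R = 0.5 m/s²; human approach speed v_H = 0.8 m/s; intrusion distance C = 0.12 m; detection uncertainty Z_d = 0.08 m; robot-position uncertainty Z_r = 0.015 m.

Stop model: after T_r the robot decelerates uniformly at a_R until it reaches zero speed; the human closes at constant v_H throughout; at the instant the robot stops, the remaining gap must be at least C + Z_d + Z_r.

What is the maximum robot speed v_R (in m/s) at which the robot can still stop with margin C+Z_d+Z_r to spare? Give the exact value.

at the boundary: (1)·v² + (42/25)·v + (-10013/2000) = 0
  disc = (42/25)² − 4·(1)·(-10013/2000) = 57121/2500 ; √disc = 239/50
  v_R = (−(42/25) + 239/50) / (2·(1)) = 31/20 m/s
check:
T_s = v_R/a_R = (31/20)/(1/2) = 3.1000 s
reaction-phase robot travel = 1.5500·0.0800 = 0.1240 m
braking distance = 1.5500²/(2·0.5000) = 2.4025 m
human over T_r+T_s: 0.8000·(0.0800+3.1000) = 2.5440 m
C+Z_d+Z_r = 0.1200+0.0800+0.0150 = 0.2150 m
sum ≈ 0.1240+2.4025+2.5440+0.2150 ≈ 5.2855 m = S ✓

v_R_max = 31/20 m/s = 1.5500 m/s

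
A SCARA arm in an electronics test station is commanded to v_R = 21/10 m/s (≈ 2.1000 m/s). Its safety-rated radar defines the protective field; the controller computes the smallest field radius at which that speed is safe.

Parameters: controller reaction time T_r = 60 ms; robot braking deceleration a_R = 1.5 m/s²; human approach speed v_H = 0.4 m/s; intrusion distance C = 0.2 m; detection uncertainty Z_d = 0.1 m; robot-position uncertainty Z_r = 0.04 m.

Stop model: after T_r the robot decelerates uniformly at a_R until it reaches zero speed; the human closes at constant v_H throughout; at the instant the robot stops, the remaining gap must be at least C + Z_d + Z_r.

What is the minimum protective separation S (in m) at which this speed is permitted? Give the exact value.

braking lasts T_s = (21/10)/(3/2) = 1.4000 s
reaction-phase robot travel = 2.1000·0.0600 = 0.1260 m
robot under decel: 2.1000²/(2·1.5000) = 1.4700 m
human closes 0.4000·1.4600 = 0.5840 m
residual clearance needed = 0.2000+0.1000+0.0400 = 0.3400 m
S_min ≈ 0.1260+1.4700+0.5840+0.3400  ⇒  S_min = 63/25 m

S_min = 63/25 m = 2.5200 m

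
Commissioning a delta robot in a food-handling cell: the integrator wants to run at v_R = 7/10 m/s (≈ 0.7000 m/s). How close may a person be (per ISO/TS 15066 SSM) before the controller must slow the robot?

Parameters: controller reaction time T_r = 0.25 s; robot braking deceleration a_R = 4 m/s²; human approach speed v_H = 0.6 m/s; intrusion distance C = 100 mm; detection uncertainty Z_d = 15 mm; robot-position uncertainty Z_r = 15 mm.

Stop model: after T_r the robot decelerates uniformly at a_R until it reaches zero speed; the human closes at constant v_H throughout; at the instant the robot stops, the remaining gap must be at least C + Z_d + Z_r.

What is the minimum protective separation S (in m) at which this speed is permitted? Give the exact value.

S_min = 497/800 m = 0.6212 m

stop time T_s = (7/10)/4 = 0.1750 s
robot in T_r: 0.7000·0.2500 = 0.1750 m
robot under decel: 0.7000²/(2·4.0000) = 0.0612 m
person approaches 0.6000·(0.2500+0.1750) = 0.2550 m
C+Z_d+Z_r = 0.1000+0.0150+0.0150 = 0.1300 m
S_min ≈ 0.1750+0.0612+0.2550+0.1300  ⇒  S_min = 497/800 m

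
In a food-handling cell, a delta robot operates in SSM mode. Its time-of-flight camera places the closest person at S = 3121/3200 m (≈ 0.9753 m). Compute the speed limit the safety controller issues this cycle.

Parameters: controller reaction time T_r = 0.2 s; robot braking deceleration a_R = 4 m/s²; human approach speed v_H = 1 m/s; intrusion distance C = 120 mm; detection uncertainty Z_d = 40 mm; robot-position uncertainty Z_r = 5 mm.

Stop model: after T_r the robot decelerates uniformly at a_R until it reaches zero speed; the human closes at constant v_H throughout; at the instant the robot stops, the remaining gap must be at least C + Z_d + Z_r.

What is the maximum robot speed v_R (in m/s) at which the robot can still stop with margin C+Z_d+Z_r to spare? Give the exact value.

v_R_max = 21/20 m/s = 1.0500 m/s

at the boundary: (1/8)·v² + (9/20)·v + (-1953/3200) = 0
  disc = (9/20)² − 4·(1/8)·(-1953/3200) = 3249/6400 ; √disc = 57/80
  v_R = (−(9/20) + 57/80) / (2·(1/8)) = 21/20 m/s
check:
T_s = v_R/a_R = (21/20)/4 = 0.2625 s
reaction-phase robot travel = 1.0500·0.2000 = 0.2100 m
robot covers 1.0500·0.2625 − ½·4.0000·0.2625² = 0.1378 m while stopping
human closes 1.0000·0.4625 = 0.4625 m
C+Z_d+Z_r = 0.1200+0.0400+0.0050 = 0.1650 m
sum ≈ 0.2100+0.1378+0.4625+0.1650 ≈ 0.9753 m = S ✓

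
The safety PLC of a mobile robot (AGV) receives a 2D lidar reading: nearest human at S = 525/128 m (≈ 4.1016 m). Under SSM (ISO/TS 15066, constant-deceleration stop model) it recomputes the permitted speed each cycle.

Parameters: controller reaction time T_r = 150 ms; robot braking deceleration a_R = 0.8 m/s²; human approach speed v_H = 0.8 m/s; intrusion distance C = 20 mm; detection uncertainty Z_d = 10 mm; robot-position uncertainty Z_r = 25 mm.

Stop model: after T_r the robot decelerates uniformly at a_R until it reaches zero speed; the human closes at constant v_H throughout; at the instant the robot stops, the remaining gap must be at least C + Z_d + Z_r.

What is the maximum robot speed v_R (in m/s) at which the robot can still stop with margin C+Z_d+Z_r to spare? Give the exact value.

v_R_max = 7/4 m/s = 1.7500 m/s

at the boundary: (5/8)·v² + (23/20)·v + (-2513/640) = 0
  disc = (23/20)² − 4·(5/8)·(-2513/640) = 71289/6400 ; √disc = 267/80
  v_R = (−(23/20) + 267/80) / (2·(5/8)) = 7/4 m/s
check:
braking lasts T_s = (7/4)/(4/5) = 2.1875 s
robot in T_r: 1.7500·0.1500 = 0.2625 m
braking distance = 1.7500²/(2·0.8000) = 1.9141 m
human closes 0.8000·2.3375 = 1.8700 m
residual clearance needed = 0.0200+0.0100+0.0250 = 0.0550 m
sum ≈ 0.2625+1.9141+1.8700+0.0550 ≈ 4.1016 m = S ✓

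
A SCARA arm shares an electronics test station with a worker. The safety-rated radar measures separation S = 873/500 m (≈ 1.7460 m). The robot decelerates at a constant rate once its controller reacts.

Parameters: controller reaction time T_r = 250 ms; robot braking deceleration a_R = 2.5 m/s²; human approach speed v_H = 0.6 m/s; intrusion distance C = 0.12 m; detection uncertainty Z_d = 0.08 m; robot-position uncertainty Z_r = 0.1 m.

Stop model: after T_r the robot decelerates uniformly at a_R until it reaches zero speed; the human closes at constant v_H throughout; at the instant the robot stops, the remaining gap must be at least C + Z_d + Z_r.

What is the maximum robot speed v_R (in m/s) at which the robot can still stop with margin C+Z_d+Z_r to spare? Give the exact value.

v_R_max = 8/5 m/s = 1.6000 m/s

collect terms ⇒ (1/5)·v_R² + (49/100)·v_R + (-162/125) = 0
  disc = (49/100)² − 4·(1/5)·(-162/125) = 12769/10000 ; √disc = 113/100
  v_R = (−(49/100) + 113/100) / (2·(1/5)) = 8/5 m/s
check:
T_s = v_R/a_R = (8/5)/(5/2) = 0.6400 s
robot covers v_R·T_r = 1.6000·0.2500 = 0.4000 m before braking
braking distance = 1.6000²/(2·2.5000) = 0.5120 m
person approaches 0.6000·(0.2500+0.6400) = 0.5340 m
C+Z_d+Z_r = 0.1200+0.0800+0.1000 = 0.3000 m
sum ≈ 0.4000+0.5120+0.5340+0.3000 ≈ 1.7460 m = S ✓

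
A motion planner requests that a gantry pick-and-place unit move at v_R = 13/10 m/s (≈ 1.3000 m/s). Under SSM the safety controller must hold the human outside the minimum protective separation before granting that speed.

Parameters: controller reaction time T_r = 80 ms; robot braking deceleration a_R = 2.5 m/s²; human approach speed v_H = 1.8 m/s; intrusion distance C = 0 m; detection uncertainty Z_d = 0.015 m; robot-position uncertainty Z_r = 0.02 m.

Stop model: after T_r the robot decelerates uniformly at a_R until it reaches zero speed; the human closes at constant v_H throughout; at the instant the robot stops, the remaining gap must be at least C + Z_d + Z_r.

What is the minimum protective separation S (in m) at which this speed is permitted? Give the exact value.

T_s = v_R/a_R = (13/10)/(5/2) = 0.5200 s
robot in T_r: 1.3000·0.0800 = 0.1040 m
robot covers 1.3000·0.5200 − ½·2.5000·0.5200² = 0.3380 m while stopping
human over T_r+T_s: 1.8000·(0.0800+0.5200) = 1.0800 m
residual clearance needed = 0.0000+0.0150+0.0200 = 0.0350 m
S_min ≈ 0.1040+0.3380+1.0800+0.0350  ⇒  S_min = 1557/1000 m

S_min = 1557/1000 m = 1.5570 m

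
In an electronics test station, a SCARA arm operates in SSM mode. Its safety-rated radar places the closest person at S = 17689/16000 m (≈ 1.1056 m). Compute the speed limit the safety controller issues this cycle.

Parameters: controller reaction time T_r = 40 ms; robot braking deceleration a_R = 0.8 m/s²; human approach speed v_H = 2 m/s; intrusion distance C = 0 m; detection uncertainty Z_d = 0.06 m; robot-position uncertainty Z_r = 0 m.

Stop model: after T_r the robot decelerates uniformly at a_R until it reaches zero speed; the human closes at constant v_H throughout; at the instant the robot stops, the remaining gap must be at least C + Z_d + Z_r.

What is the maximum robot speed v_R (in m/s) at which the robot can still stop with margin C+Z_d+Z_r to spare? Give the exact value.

v_R_max = 7/20 m/s = 0.3500 m/s

quadratic (5/8)·v² + (127/50)·v + (-15449/16000) = 0
  disc = (127/50)² − 4·(5/8)·(-15449/16000) = 1418481/160000 ; √disc = 1191/400
  v_R = (−(127/50) + 1191/400) / (2·(5/8)) = 7/20 m/s
check:
T_s = v_R/a_R = (7/20)/(4/5) = 0.4375 s
reaction-phase robot travel = 0.3500·0.0400 = 0.0140 m
robot covers 0.3500·0.4375 − ½·0.8000·0.4375² = 0.0766 m while stopping
human over T_r+T_s: 2.0000·(0.0400+0.4375) = 0.9550 m
margins: 0.0000+0.0600+0.0000 = 0.0600 m
sum ≈ 0.0140+0.0766+0.9550+0.0600 ≈ 1.1056 m = S ✓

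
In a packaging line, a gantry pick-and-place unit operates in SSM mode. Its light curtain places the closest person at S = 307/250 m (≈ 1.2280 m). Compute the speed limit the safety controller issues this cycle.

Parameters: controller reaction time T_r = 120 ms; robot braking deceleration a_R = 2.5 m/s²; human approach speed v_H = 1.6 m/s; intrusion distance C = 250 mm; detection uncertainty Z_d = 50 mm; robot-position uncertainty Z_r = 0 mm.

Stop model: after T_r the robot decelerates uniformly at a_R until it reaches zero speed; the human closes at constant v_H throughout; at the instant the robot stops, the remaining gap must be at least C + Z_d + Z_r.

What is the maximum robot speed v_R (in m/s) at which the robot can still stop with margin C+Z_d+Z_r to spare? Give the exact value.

quadratic (1/5)·v² + (19/25)·v + (-92/125) = 0
  disc = (19/25)² − 4·(1/5)·(-92/125) = 729/625 ; √disc = 27/25
  v_R = (−(19/25) + 27/25) / (2·(1/5)) = 4/5 m/s
check:
T_s = v_R/a_R = (4/5)/(5/2) = 0.3200 s
robot in T_r: 0.8000·0.1200 = 0.0960 m
robot under decel: 0.8000²/(2·2.5000) = 0.1280 m
human closes 1.6000·0.4400 = 0.7040 m
residual clearance needed = 0.2500+0.0500+0.0000 = 0.3000 m
sum ≈ 0.0960+0.1280+0.7040+0.3000 ≈ 1.2280 m = S ✓

v_R_max = 4/5 m/s = 0.8000 m/s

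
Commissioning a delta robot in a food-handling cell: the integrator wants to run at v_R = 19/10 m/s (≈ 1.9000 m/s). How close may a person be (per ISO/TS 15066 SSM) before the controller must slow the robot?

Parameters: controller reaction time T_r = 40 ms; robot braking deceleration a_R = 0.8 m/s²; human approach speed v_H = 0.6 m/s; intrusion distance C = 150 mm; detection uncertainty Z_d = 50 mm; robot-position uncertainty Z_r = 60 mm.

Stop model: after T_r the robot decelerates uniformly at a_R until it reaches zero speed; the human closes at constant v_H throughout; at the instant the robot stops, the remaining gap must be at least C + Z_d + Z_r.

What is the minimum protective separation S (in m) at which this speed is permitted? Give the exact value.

braking lasts T_s = (19/10)/(4/5) = 2.3750 s
robot in T_r: 1.9000·0.0400 = 0.0760 m
robot under decel: 1.9000²/(2·0.8000) = 2.2563 m
human closes 0.6000·2.4150 = 1.4490 m
C+Z_d+Z_r = 0.1500+0.0500+0.0600 = 0.2600 m
S_min ≈ 0.0760+2.2563+1.4490+0.2600  ⇒  S_min = 3233/800 m

S_min = 3233/800 m = 4.0412 m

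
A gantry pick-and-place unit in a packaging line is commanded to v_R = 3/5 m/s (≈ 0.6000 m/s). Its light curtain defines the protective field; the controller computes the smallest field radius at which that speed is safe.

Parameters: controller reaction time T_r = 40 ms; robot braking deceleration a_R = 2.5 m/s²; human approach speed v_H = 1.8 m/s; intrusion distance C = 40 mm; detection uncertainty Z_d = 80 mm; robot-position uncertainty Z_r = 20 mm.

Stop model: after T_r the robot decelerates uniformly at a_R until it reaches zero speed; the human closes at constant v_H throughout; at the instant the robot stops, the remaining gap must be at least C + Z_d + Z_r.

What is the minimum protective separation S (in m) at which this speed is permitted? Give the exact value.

T_s = v_R/a_R = (3/5)/(5/2) = 0.2400 s
reaction-phase robot travel = 0.6000·0.0400 = 0.0240 m
braking distance = 0.6000²/(2·2.5000) = 0.0720 m
human over T_r+T_s: 1.8000·(0.0400+0.2400) = 0.5040 m
residual clearance needed = 0.0400+0.0800+0.0200 = 0.1400 m
S_min ≈ 0.0240+0.0720+0.5040+0.1400  ⇒  S_min = 37/50 m

S_min = 37/50 m = 0.7400 m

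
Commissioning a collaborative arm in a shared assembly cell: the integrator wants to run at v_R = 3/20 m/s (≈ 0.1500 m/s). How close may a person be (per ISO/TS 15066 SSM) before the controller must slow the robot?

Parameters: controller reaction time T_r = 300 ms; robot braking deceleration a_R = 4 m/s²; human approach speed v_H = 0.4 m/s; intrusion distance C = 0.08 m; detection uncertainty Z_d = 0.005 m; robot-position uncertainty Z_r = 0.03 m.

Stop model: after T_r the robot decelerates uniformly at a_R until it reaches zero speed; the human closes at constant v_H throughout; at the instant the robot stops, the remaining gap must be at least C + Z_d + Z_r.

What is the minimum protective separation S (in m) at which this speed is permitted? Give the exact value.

S_min = 953/3200 m = 0.2978 m

stop time T_s = (3/20)/4 = 0.0375 s
robot in T_r: 0.1500·0.3000 = 0.0450 m
robot under decel: 0.1500²/(2·4.0000) = 0.0028 m
human over T_r+T_s: 0.4000·(0.3000+0.0375) = 0.1350 m
margins: 0.0800+0.0050+0.0300 = 0.1150 m
S_min ≈ 0.0450+0.0028+0.1350+0.1150  ⇒  S_min = 953/3200 m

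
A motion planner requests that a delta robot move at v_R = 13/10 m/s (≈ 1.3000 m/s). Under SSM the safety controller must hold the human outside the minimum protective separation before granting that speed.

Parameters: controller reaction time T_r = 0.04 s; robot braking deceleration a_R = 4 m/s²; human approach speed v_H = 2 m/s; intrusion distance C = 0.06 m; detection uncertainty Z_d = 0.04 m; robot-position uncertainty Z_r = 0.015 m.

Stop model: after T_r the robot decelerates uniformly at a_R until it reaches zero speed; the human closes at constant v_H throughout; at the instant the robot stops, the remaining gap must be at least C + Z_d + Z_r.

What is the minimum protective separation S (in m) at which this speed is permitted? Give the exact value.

S_min = 4433/4000 m = 1.1082 m

stop time T_s = (13/10)/4 = 0.3250 s
robot covers v_R·T_r = 1.3000·0.0400 = 0.0520 m before braking
braking distance = 1.3000²/(2·4.0000) = 0.2112 m
person approaches 2.0000·(0.0400+0.3250) = 0.7300 m
residual clearance needed = 0.0600+0.0400+0.0150 = 0.1150 m
S_min ≈ 0.0520+0.2112+0.7300+0.1150  ⇒  S_min = 4433/4000 m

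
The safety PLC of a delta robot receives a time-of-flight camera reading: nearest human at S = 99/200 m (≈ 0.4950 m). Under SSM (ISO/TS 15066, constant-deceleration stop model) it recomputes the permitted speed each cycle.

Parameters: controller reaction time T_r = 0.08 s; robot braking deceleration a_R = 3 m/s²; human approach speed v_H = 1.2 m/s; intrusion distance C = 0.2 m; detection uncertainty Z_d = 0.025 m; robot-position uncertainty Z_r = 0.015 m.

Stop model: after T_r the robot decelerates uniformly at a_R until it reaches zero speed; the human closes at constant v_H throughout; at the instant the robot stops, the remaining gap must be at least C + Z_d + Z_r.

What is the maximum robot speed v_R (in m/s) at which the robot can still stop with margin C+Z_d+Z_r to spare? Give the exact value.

v_R_max = 3/10 m/s = 0.3000 m/s

collect terms ⇒ (1/6)·v_R² + (12/25)·v_R + (-159/1000) = 0
  disc = (12/25)² − 4·(1/6)·(-159/1000) = 841/2500 ; √disc = 29/50
  v_R = (−(12/25) + 29/50) / (2·(1/6)) = 3/10 m/s
check:
braking lasts T_s = (3/10)/3 = 0.1000 s
robot covers v_R·T_r = 0.3000·0.0800 = 0.0240 m before braking
robot covers 0.3000·0.1000 − ½·3.0000·0.1000² = 0.0150 m while stopping
human closes 1.2000·0.1800 = 0.2160 m
margins: 0.2000+0.0250+0.0150 = 0.2400 m
sum ≈ 0.0240+0.0150+0.2160+0.2400 ≈ 0.4950 m = S ✓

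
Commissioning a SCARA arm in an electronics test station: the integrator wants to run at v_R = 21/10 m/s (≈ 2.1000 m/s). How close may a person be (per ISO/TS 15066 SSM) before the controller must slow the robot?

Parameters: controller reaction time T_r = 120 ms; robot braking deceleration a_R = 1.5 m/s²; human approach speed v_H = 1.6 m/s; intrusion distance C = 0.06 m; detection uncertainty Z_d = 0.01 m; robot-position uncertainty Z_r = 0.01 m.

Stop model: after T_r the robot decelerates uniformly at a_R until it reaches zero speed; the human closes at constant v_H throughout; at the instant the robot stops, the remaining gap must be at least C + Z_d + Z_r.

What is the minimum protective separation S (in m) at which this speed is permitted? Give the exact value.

braking lasts T_s = (21/10)/(3/2) = 1.4000 s
reaction-phase robot travel = 2.1000·0.1200 = 0.2520 m
robot under decel: 2.1000²/(2·1.5000) = 1.4700 m
human over T_r+T_s: 1.6000·(0.1200+1.4000) = 2.4320 m
residual clearance needed = 0.0600+0.0100+0.0100 = 0.0800 m
S_min ≈ 0.2520+1.4700+2.4320+0.0800  ⇒  S_min = 2117/500 m

S_min = 2117/500 m = 4.2340 m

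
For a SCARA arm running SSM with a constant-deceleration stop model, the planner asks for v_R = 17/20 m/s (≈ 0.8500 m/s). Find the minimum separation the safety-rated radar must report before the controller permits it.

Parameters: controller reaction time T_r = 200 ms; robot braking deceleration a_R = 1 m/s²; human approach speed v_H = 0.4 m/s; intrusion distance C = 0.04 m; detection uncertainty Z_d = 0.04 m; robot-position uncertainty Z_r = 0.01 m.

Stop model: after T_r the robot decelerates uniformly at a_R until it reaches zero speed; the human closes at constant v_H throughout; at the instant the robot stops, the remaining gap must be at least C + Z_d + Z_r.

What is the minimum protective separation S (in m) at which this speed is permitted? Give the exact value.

S_min = 833/800 m = 1.0413 m

T_s = v_R/a_R = (17/20)/1 = 0.8500 s
reaction-phase robot travel = 0.8500·0.2000 = 0.1700 m
robot under decel: 0.8500²/(2·1.0000) = 0.3613 m
human over T_r+T_s: 0.4000·(0.2000+0.8500) = 0.4200 m
margins: 0.0400+0.0400+0.0100 = 0.0900 m
S_min ≈ 0.1700+0.3613+0.4200+0.0900  ⇒  S_min = 833/800 m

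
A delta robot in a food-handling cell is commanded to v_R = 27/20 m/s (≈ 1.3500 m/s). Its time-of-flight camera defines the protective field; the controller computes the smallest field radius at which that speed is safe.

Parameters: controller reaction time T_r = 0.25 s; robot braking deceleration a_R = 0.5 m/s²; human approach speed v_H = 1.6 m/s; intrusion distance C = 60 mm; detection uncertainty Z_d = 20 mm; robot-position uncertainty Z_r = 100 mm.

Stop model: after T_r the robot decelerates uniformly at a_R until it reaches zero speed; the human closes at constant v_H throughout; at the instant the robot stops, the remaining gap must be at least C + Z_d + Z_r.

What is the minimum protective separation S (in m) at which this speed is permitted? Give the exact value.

braking lasts T_s = (27/20)/(1/2) = 2.7000 s
reaction-phase robot travel = 1.3500·0.2500 = 0.3375 m
robot covers 1.3500·2.7000 − ½·0.5000·2.7000² = 1.8225 m while stopping
person approaches 1.6000·(0.2500+2.7000) = 4.7200 m
residual clearance needed = 0.0600+0.0200+0.1000 = 0.1800 m
S_min ≈ 0.3375+1.8225+4.7200+0.1800  ⇒  S_min = 353/50 m

S_min = 353/50 m = 7.0600 m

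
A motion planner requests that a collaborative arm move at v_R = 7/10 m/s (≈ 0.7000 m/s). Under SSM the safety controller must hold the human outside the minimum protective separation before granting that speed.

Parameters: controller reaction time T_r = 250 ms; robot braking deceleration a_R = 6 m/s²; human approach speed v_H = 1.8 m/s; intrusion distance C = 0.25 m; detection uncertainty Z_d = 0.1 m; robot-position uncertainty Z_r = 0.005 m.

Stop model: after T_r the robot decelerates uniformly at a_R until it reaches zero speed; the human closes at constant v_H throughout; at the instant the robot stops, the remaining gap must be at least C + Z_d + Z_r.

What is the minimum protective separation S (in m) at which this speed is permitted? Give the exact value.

S_min = 1477/1200 m = 1.2308 m

stop time T_s = (7/10)/6 = 0.1167 s
robot covers v_R·T_r = 0.7000·0.2500 = 0.1750 m before braking
braking distance = 0.7000²/(2·6.0000) = 0.0408 m
person approaches 1.8000·(0.2500+0.1167) = 0.6600 m
C+Z_d+Z_r = 0.2500+0.1000+0.0050 = 0.3550 m
S_min ≈ 0.1750+0.0408+0.6600+0.3550  ⇒  S_min = 1477/1200 m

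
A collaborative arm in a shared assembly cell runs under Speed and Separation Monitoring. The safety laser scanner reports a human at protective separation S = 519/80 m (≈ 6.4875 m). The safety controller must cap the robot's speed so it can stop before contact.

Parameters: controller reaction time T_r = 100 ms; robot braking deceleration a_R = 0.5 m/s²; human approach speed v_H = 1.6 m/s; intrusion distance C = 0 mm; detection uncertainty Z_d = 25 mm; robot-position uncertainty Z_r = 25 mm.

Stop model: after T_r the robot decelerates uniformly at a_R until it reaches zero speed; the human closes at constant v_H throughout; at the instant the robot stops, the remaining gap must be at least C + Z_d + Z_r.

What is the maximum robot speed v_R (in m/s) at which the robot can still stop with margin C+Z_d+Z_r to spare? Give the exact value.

collect terms ⇒ (1)·v_R² + (33/10)·v_R + (-2511/400) = 0
  disc = (33/10)² − 4·(1)·(-2511/400) = 36 ; √disc = 6
  v_R = (−(33/10) + 6) / (2·(1)) = 27/20 m/s
check:
braking lasts T_s = (27/20)/(1/2) = 2.7000 s
robot covers v_R·T_r = 1.3500·0.1000 = 0.1350 m before braking
robot under decel: 1.3500²/(2·0.5000) = 1.8225 m
human closes 1.6000·2.8000 = 4.4800 m
residual clearance needed = 0.0000+0.0250+0.0250 = 0.0500 m
sum ≈ 0.1350+1.8225+4.4800+0.0500 ≈ 6.4875 m = S ✓

v_R_max = 27/20 m/s = 1.3500 m/s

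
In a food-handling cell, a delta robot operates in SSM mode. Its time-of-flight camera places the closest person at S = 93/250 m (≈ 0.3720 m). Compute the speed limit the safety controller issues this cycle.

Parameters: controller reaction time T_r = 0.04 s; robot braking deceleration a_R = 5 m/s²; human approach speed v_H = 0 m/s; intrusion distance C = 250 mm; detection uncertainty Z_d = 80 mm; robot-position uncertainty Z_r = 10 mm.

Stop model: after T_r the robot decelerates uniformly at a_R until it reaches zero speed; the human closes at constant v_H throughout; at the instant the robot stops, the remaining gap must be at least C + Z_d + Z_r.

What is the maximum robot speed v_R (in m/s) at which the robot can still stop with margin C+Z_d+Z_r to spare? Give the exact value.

v_R_max = 2/5 m/s = 0.4000 m/s

at the boundary: (1/10)·v² + (1/25)·v + (-4/125) = 0
  disc = (1/25)² − 4·(1/10)·(-4/125) = 9/625 ; √disc = 3/25
  v_R = (−(1/25) + 3/25) / (2·(1/10)) = 2/5 m/s
check:
T_s = v_R/a_R = (2/5)/5 = 0.0800 s
robot covers v_R·T_r = 0.4000·0.0400 = 0.0160 m before braking
braking distance = 0.4000²/(2·5.0000) = 0.0160 m
person approaches 0.0000·(0.0400+0.0800) = 0.0000 m
C+Z_d+Z_r = 0.2500+0.0800+0.0100 = 0.3400 m
sum ≈ 0.0160+0.0160+0.0000+0.3400 ≈ 0.3720 m = S ✓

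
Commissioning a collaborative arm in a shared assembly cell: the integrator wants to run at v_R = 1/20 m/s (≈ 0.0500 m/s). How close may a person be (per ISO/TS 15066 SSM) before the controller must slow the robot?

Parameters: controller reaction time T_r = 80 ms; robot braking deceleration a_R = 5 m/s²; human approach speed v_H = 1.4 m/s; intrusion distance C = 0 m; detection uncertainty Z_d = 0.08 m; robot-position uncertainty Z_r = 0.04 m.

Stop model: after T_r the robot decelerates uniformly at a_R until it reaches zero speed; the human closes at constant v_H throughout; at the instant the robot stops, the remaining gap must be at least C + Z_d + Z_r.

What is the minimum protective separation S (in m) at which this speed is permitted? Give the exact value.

T_s = v_R/a_R = (1/20)/5 = 0.0100 s
robot in T_r: 0.0500·0.0800 = 0.0040 m
robot covers 0.0500·0.0100 − ½·5.0000·0.0100² = 0.0003 m while stopping
human closes 1.4000·0.0900 = 0.1260 m
C+Z_d+Z_r = 0.0000+0.0800+0.0400 = 0.1200 m
S_min ≈ 0.0040+0.0003+0.1260+0.1200  ⇒  S_min = 1001/4000 m

S_min = 1001/4000 m = 0.2502 m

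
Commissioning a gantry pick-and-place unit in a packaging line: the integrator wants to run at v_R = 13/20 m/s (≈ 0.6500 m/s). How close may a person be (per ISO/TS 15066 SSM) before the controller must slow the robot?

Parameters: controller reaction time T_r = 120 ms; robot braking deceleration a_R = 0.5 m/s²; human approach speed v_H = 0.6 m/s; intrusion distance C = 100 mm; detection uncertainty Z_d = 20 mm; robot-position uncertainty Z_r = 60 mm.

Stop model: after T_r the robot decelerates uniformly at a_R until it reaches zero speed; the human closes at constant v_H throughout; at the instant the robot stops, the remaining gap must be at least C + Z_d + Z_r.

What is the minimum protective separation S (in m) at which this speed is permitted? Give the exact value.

S_min = 613/400 m = 1.5325 m

braking lasts T_s = (13/20)/(1/2) = 1.3000 s
robot in T_r: 0.6500·0.1200 = 0.0780 m
robot covers 0.6500·1.3000 − ½·0.5000·1.3000² = 0.4225 m while stopping
person approaches 0.6000·(0.1200+1.3000) = 0.8520 m
margins: 0.1000+0.0200+0.0600 = 0.1800 m
S_min ≈ 0.0780+0.4225+0.8520+0.1800  ⇒  S_min = 613/400 m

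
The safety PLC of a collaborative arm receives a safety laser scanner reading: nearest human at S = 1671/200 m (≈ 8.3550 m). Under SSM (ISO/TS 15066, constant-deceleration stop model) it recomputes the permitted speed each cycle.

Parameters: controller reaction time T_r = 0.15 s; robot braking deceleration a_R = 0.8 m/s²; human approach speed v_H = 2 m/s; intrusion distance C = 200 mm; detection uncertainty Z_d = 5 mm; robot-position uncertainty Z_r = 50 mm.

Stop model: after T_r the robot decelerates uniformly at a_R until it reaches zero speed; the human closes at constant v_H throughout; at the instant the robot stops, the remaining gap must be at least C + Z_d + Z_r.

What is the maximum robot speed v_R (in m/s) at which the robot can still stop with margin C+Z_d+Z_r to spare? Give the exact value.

at the boundary: (5/8)·v² + (53/20)·v + (-39/5) = 0
  disc = (53/20)² − 4·(5/8)·(-39/5) = 10609/400 ; √disc = 103/20
  v_R = (−(53/20) + 103/20) / (2·(5/8)) = 2 m/s
check:
stop time T_s = 2/(4/5) = 2.5000 s
reaction-phase robot travel = 2.0000·0.1500 = 0.3000 m
braking distance = 2.0000²/(2·0.8000) = 2.5000 m
human over T_r+T_s: 2.0000·(0.1500+2.5000) = 5.3000 m
C+Z_d+Z_r = 0.2000+0.0050+0.0500 = 0.2550 m
sum ≈ 0.3000+2.5000+5.3000+0.2550 ≈ 8.3550 m = S ✓

v_R_max = 2 m/s = 2.0000 m/s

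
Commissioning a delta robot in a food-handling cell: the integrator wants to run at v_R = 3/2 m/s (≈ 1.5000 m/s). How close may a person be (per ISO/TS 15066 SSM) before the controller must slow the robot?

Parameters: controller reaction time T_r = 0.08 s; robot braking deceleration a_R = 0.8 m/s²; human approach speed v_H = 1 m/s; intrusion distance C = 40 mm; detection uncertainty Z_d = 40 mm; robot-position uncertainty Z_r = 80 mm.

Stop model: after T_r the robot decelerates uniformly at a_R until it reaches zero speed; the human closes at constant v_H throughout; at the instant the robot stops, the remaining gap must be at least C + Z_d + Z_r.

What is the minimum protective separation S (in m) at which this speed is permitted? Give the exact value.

T_s = v_R/a_R = (3/2)/(4/5) = 1.8750 s
robot covers v_R·T_r = 1.5000·0.0800 = 0.1200 m before braking
robot under decel: 1.5000²/(2·0.8000) = 1.4062 m
person approaches 1.0000·(0.0800+1.8750) = 1.9550 m
margins: 0.0400+0.0400+0.0800 = 0.1600 m
S_min ≈ 0.1200+1.4062+1.9550+0.1600  ⇒  S_min = 2913/800 m

S_min = 2913/800 m = 3.6412 m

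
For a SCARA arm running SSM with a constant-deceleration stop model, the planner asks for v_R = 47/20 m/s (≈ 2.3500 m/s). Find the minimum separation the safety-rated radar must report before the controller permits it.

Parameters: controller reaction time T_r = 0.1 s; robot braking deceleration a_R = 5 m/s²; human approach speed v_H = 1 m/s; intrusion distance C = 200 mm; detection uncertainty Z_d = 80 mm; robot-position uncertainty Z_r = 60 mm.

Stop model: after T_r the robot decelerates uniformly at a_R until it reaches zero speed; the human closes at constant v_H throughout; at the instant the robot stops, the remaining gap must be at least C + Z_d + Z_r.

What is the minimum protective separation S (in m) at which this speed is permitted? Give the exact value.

braking lasts T_s = (47/20)/5 = 0.4700 s
robot in T_r: 2.3500·0.1000 = 0.2350 m
braking distance = 2.3500²/(2·5.0000) = 0.5523 m
person approaches 1.0000·(0.1000+0.4700) = 0.5700 m
residual clearance needed = 0.2000+0.0800+0.0600 = 0.3400 m
S_min ≈ 0.2350+0.5523+0.5700+0.3400  ⇒  S_min = 6789/4000 m

S_min = 6789/4000 m = 1.6972 m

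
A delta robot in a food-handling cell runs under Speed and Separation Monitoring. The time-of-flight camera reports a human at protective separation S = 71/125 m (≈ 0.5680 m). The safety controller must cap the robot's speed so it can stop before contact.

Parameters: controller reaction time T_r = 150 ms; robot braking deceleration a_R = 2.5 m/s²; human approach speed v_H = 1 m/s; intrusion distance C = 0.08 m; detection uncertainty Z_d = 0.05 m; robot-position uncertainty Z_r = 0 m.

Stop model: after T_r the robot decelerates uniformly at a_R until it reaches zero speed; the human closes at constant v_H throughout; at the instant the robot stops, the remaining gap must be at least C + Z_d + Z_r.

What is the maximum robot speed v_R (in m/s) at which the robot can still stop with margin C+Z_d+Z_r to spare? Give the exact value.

quadratic (1/5)·v² + (11/20)·v + (-36/125) = 0
  disc = (11/20)² − 4·(1/5)·(-36/125) = 5329/10000 ; √disc = 73/100
  v_R = (−(11/20) + 73/100) / (2·(1/5)) = 9/20 m/s
check:
T_s = v_R/a_R = (9/20)/(5/2) = 0.1800 s
reaction-phase robot travel = 0.4500·0.1500 = 0.0675 m
robot under decel: 0.4500²/(2·2.5000) = 0.0405 m
human over T_r+T_s: 1.0000·(0.1500+0.1800) = 0.3300 m
C+Z_d+Z_r = 0.0800+0.0500+0.0000 = 0.1300 m
sum ≈ 0.0675+0.0405+0.3300+0.1300 ≈ 0.5680 m = S ✓

v_R_max = 9/20 m/s = 0.4500 m/s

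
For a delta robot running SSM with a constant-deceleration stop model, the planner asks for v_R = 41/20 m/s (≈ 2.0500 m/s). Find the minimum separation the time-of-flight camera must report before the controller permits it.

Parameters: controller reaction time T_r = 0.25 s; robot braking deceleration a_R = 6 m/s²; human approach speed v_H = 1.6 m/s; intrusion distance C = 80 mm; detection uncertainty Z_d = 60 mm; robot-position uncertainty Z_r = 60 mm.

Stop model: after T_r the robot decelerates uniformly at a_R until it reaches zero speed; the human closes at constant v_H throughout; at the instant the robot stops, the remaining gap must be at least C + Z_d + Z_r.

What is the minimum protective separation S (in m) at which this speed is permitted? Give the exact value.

S_min = 643/320 m = 2.0094 m

T_s = v_R/a_R = (41/20)/6 = 0.3417 s
robot in T_r: 2.0500·0.2500 = 0.5125 m
braking distance = 2.0500²/(2·6.0000) = 0.3502 m
human over T_r+T_s: 1.6000·(0.2500+0.3417) = 0.9467 m
residual clearance needed = 0.0800+0.0600+0.0600 = 0.2000 m
S_min ≈ 0.5125+0.3502+0.9467+0.2000  ⇒  S_min = 643/320 m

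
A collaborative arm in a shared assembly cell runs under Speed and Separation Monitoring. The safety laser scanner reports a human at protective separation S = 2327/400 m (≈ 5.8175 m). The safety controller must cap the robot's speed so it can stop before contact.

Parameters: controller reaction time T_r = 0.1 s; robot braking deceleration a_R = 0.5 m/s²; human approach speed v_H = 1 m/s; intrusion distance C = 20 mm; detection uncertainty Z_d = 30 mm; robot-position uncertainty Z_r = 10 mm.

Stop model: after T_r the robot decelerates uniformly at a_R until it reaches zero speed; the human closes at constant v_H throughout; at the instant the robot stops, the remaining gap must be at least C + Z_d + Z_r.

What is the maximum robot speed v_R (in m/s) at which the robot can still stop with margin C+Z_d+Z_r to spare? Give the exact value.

quadratic (1)·v² + (21/10)·v + (-2263/400) = 0
  disc = (21/10)² − 4·(1)·(-2263/400) = 676/25 ; √disc = 26/5
  v_R = (−(21/10) + 26/5) / (2·(1)) = 31/20 m/s
check:
braking lasts T_s = (31/20)/(1/2) = 3.1000 s
robot in T_r: 1.5500·0.1000 = 0.1550 m
braking distance = 1.5500²/(2·0.5000) = 2.4025 m
person approaches 1.0000·(0.1000+3.1000) = 3.2000 m
residual clearance needed = 0.0200+0.0300+0.0100 = 0.0600 m
sum ≈ 0.1550+2.4025+3.2000+0.0600 ≈ 5.8175 m = S ✓

v_R_max = 31/20 m/s = 1.5500 m/s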